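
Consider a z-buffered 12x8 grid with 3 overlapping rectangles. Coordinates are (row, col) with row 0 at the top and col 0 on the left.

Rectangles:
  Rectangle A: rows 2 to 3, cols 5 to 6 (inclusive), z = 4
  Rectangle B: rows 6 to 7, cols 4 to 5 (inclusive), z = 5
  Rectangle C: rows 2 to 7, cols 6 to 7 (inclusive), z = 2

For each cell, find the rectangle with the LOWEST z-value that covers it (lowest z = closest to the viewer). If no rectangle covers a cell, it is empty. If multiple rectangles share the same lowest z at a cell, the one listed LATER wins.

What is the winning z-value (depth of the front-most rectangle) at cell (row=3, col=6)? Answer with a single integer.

Check cell (3,6):
  A: rows 2-3 cols 5-6 z=4 -> covers; best now A (z=4)
  B: rows 6-7 cols 4-5 -> outside (row miss)
  C: rows 2-7 cols 6-7 z=2 -> covers; best now C (z=2)
Winner: C at z=2

Answer: 2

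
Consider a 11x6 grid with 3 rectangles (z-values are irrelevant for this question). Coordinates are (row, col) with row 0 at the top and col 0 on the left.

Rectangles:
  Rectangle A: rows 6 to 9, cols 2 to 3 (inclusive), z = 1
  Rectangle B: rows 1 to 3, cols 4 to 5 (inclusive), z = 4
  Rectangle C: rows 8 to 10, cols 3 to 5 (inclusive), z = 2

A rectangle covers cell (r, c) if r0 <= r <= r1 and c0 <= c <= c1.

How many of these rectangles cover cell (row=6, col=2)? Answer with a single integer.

Check cell (6,2):
  A: rows 6-9 cols 2-3 -> covers
  B: rows 1-3 cols 4-5 -> outside (row miss)
  C: rows 8-10 cols 3-5 -> outside (row miss)
Count covering = 1

Answer: 1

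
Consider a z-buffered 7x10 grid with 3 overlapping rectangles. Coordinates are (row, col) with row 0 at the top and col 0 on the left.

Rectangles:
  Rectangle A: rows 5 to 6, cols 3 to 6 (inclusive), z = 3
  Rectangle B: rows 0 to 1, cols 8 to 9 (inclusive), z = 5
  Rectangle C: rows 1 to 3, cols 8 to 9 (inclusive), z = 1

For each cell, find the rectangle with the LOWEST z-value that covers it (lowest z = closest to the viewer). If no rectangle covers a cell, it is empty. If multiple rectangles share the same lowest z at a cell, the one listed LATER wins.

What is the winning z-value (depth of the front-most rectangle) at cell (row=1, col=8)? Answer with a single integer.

Check cell (1,8):
  A: rows 5-6 cols 3-6 -> outside (row miss)
  B: rows 0-1 cols 8-9 z=5 -> covers; best now B (z=5)
  C: rows 1-3 cols 8-9 z=1 -> covers; best now C (z=1)
Winner: C at z=1

Answer: 1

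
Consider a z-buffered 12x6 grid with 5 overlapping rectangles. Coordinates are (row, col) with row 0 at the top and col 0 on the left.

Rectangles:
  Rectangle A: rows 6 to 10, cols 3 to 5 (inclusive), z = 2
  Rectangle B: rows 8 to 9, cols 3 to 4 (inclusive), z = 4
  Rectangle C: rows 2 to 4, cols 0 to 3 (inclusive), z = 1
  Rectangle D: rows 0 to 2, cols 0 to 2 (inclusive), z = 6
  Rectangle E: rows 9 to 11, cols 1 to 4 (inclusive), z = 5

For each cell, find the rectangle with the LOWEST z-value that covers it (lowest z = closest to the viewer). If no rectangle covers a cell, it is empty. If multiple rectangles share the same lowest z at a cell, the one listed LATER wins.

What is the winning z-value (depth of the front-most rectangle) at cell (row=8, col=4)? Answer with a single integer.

Check cell (8,4):
  A: rows 6-10 cols 3-5 z=2 -> covers; best now A (z=2)
  B: rows 8-9 cols 3-4 z=4 -> covers; best now A (z=2)
  C: rows 2-4 cols 0-3 -> outside (row miss)
  D: rows 0-2 cols 0-2 -> outside (row miss)
  E: rows 9-11 cols 1-4 -> outside (row miss)
Winner: A at z=2

Answer: 2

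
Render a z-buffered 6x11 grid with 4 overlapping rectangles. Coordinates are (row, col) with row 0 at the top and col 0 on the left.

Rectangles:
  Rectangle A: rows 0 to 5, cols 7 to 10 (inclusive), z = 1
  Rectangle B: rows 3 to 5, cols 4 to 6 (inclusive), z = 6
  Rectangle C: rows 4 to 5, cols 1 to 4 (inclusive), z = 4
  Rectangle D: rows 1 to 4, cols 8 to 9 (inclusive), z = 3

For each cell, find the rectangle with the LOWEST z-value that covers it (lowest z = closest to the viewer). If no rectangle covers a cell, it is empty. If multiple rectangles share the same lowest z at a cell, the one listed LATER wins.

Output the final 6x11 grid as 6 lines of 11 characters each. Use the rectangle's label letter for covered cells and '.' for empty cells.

.......AAAA
.......AAAA
.......AAAA
....BBBAAAA
.CCCCBBAAAA
.CCCCBBAAAA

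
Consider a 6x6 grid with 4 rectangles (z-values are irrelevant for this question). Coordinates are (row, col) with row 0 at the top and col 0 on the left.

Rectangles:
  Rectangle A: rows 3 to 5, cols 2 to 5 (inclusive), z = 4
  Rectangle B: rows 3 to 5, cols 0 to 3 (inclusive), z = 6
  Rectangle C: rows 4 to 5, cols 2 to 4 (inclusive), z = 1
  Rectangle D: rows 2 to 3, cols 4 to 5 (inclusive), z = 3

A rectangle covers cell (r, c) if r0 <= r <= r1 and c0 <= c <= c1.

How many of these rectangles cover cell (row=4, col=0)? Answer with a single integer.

Check cell (4,0):
  A: rows 3-5 cols 2-5 -> outside (col miss)
  B: rows 3-5 cols 0-3 -> covers
  C: rows 4-5 cols 2-4 -> outside (col miss)
  D: rows 2-3 cols 4-5 -> outside (row miss)
Count covering = 1

Answer: 1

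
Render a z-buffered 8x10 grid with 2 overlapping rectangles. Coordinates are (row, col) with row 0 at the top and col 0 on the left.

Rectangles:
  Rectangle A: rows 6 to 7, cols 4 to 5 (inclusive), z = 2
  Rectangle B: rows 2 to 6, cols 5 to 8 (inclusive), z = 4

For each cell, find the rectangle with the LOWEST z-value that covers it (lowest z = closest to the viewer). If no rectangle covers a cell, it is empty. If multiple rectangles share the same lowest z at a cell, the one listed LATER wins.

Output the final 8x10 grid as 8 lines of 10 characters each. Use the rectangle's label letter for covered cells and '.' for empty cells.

..........
..........
.....BBBB.
.....BBBB.
.....BBBB.
.....BBBB.
....AABBB.
....AA....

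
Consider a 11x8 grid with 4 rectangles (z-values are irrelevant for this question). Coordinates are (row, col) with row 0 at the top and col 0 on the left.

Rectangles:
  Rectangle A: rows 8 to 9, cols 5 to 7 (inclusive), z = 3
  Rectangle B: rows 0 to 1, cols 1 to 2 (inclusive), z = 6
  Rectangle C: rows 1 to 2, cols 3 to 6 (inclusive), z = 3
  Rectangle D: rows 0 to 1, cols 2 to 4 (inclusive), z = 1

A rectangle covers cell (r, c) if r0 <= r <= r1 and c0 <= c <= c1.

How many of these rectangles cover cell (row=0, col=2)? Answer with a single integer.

Answer: 2

Derivation:
Check cell (0,2):
  A: rows 8-9 cols 5-7 -> outside (row miss)
  B: rows 0-1 cols 1-2 -> covers
  C: rows 1-2 cols 3-6 -> outside (row miss)
  D: rows 0-1 cols 2-4 -> covers
Count covering = 2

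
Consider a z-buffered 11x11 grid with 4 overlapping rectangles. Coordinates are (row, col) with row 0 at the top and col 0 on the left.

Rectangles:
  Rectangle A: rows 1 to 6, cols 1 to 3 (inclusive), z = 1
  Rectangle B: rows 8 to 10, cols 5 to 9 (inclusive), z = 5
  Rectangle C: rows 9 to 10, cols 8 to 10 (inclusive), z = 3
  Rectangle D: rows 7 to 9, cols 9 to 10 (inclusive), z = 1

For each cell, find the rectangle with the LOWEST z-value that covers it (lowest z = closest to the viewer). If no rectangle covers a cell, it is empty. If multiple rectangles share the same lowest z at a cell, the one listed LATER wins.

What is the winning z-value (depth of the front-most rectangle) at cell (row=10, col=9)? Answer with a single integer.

Check cell (10,9):
  A: rows 1-6 cols 1-3 -> outside (row miss)
  B: rows 8-10 cols 5-9 z=5 -> covers; best now B (z=5)
  C: rows 9-10 cols 8-10 z=3 -> covers; best now C (z=3)
  D: rows 7-9 cols 9-10 -> outside (row miss)
Winner: C at z=3

Answer: 3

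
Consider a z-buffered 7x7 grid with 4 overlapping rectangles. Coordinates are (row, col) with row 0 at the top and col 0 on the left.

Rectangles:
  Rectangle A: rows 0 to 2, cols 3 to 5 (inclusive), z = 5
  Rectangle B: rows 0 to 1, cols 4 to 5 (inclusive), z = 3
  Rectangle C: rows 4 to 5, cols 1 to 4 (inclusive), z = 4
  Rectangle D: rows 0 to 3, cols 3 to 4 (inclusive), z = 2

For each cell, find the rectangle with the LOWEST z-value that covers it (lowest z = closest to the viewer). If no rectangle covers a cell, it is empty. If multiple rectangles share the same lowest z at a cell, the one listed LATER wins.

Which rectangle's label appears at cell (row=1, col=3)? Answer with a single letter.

Check cell (1,3):
  A: rows 0-2 cols 3-5 z=5 -> covers; best now A (z=5)
  B: rows 0-1 cols 4-5 -> outside (col miss)
  C: rows 4-5 cols 1-4 -> outside (row miss)
  D: rows 0-3 cols 3-4 z=2 -> covers; best now D (z=2)
Winner: D at z=2

Answer: D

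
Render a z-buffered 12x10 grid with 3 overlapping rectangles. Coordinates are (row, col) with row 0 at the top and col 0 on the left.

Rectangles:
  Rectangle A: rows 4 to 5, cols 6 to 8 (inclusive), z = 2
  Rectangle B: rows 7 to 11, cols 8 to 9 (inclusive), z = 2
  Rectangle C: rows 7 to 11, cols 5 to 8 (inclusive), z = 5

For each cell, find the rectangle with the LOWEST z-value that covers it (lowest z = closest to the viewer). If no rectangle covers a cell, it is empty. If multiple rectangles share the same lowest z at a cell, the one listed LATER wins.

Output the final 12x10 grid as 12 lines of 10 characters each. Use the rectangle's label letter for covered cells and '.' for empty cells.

..........
..........
..........
..........
......AAA.
......AAA.
..........
.....CCCBB
.....CCCBB
.....CCCBB
.....CCCBB
.....CCCBB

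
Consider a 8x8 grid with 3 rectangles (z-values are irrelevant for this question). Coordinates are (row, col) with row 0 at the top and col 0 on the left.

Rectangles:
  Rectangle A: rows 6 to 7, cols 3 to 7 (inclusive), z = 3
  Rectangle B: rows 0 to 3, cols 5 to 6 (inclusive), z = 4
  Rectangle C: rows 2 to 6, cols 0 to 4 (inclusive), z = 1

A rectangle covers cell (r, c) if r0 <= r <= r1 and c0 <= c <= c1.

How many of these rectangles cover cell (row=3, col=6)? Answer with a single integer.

Answer: 1

Derivation:
Check cell (3,6):
  A: rows 6-7 cols 3-7 -> outside (row miss)
  B: rows 0-3 cols 5-6 -> covers
  C: rows 2-6 cols 0-4 -> outside (col miss)
Count covering = 1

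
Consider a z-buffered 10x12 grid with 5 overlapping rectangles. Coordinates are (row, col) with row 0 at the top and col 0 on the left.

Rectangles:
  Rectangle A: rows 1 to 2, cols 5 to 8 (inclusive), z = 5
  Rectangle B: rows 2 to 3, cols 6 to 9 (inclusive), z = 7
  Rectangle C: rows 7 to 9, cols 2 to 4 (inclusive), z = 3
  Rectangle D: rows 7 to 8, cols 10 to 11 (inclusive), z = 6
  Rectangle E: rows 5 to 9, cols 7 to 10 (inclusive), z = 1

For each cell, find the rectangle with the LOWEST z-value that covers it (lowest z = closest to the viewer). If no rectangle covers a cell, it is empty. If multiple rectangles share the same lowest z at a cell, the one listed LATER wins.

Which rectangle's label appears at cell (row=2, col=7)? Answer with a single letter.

Check cell (2,7):
  A: rows 1-2 cols 5-8 z=5 -> covers; best now A (z=5)
  B: rows 2-3 cols 6-9 z=7 -> covers; best now A (z=5)
  C: rows 7-9 cols 2-4 -> outside (row miss)
  D: rows 7-8 cols 10-11 -> outside (row miss)
  E: rows 5-9 cols 7-10 -> outside (row miss)
Winner: A at z=5

Answer: A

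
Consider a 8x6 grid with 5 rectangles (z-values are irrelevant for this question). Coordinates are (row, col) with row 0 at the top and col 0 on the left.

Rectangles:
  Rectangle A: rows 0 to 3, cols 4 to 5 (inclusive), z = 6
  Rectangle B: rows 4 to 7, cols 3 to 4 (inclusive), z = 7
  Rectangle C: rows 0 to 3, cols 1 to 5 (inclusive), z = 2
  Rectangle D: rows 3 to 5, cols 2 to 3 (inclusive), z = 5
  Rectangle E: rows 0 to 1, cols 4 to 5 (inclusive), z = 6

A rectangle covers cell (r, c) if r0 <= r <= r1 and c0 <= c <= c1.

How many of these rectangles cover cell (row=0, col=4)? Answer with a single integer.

Answer: 3

Derivation:
Check cell (0,4):
  A: rows 0-3 cols 4-5 -> covers
  B: rows 4-7 cols 3-4 -> outside (row miss)
  C: rows 0-3 cols 1-5 -> covers
  D: rows 3-5 cols 2-3 -> outside (row miss)
  E: rows 0-1 cols 4-5 -> covers
Count covering = 3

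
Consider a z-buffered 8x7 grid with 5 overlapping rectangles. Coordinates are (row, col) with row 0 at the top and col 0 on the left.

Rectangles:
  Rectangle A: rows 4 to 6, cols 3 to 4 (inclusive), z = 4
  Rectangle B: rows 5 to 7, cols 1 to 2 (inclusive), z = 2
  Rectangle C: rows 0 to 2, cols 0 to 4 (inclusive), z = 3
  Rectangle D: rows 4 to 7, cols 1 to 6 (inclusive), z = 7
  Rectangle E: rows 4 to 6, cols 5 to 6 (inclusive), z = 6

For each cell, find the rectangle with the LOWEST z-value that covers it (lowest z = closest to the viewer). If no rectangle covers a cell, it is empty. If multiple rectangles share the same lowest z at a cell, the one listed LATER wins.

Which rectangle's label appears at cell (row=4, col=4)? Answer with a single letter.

Check cell (4,4):
  A: rows 4-6 cols 3-4 z=4 -> covers; best now A (z=4)
  B: rows 5-7 cols 1-2 -> outside (row miss)
  C: rows 0-2 cols 0-4 -> outside (row miss)
  D: rows 4-7 cols 1-6 z=7 -> covers; best now A (z=4)
  E: rows 4-6 cols 5-6 -> outside (col miss)
Winner: A at z=4

Answer: A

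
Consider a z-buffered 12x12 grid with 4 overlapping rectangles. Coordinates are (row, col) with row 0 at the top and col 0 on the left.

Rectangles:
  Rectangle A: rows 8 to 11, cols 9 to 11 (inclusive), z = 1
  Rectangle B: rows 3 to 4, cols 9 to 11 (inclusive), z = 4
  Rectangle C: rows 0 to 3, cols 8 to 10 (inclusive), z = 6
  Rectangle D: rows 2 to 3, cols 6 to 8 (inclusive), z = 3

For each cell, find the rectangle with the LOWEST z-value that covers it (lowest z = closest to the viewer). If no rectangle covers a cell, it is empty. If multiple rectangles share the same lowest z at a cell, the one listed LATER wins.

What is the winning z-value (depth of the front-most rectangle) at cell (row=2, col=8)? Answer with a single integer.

Answer: 3

Derivation:
Check cell (2,8):
  A: rows 8-11 cols 9-11 -> outside (row miss)
  B: rows 3-4 cols 9-11 -> outside (row miss)
  C: rows 0-3 cols 8-10 z=6 -> covers; best now C (z=6)
  D: rows 2-3 cols 6-8 z=3 -> covers; best now D (z=3)
Winner: D at z=3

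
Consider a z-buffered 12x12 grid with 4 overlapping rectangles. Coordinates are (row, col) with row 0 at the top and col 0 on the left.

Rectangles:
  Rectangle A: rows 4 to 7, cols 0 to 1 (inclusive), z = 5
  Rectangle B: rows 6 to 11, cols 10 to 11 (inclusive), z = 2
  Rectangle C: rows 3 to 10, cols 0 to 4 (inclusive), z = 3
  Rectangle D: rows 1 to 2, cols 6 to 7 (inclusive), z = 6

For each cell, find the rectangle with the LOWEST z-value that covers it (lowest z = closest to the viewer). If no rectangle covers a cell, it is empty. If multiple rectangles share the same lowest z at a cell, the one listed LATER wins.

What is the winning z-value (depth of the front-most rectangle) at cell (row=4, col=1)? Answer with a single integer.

Answer: 3

Derivation:
Check cell (4,1):
  A: rows 4-7 cols 0-1 z=5 -> covers; best now A (z=5)
  B: rows 6-11 cols 10-11 -> outside (row miss)
  C: rows 3-10 cols 0-4 z=3 -> covers; best now C (z=3)
  D: rows 1-2 cols 6-7 -> outside (row miss)
Winner: C at z=3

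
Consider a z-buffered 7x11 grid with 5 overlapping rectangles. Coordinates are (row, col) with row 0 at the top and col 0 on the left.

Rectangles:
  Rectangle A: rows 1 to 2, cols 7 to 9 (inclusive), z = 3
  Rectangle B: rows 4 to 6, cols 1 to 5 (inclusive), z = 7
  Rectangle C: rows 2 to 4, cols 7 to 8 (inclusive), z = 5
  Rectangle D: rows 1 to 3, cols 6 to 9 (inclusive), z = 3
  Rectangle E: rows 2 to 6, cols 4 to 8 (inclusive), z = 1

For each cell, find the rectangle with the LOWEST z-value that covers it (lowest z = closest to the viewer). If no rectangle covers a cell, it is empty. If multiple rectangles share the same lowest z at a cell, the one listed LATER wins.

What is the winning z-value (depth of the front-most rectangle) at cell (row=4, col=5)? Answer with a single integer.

Answer: 1

Derivation:
Check cell (4,5):
  A: rows 1-2 cols 7-9 -> outside (row miss)
  B: rows 4-6 cols 1-5 z=7 -> covers; best now B (z=7)
  C: rows 2-4 cols 7-8 -> outside (col miss)
  D: rows 1-3 cols 6-9 -> outside (row miss)
  E: rows 2-6 cols 4-8 z=1 -> covers; best now E (z=1)
Winner: E at z=1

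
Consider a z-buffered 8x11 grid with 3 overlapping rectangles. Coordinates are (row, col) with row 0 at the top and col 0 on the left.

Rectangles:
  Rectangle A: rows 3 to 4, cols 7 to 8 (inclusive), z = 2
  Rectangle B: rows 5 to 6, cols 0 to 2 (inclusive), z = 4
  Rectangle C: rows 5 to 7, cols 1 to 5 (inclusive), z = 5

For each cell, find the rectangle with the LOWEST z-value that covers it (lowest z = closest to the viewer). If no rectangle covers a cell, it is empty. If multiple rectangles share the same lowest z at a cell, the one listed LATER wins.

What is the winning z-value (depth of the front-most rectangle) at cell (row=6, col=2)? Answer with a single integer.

Check cell (6,2):
  A: rows 3-4 cols 7-8 -> outside (row miss)
  B: rows 5-6 cols 0-2 z=4 -> covers; best now B (z=4)
  C: rows 5-7 cols 1-5 z=5 -> covers; best now B (z=4)
Winner: B at z=4

Answer: 4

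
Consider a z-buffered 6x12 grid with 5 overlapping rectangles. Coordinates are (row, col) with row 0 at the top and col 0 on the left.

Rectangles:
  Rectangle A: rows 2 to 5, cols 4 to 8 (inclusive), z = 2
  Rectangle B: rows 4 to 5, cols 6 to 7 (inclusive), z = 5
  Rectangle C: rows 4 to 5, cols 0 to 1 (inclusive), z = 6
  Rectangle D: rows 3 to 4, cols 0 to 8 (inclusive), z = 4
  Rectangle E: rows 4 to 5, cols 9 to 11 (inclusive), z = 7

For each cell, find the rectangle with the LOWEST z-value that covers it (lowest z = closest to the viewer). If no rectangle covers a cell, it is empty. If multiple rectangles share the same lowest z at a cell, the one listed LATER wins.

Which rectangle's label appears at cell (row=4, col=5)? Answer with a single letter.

Answer: A

Derivation:
Check cell (4,5):
  A: rows 2-5 cols 4-8 z=2 -> covers; best now A (z=2)
  B: rows 4-5 cols 6-7 -> outside (col miss)
  C: rows 4-5 cols 0-1 -> outside (col miss)
  D: rows 3-4 cols 0-8 z=4 -> covers; best now A (z=2)
  E: rows 4-5 cols 9-11 -> outside (col miss)
Winner: A at z=2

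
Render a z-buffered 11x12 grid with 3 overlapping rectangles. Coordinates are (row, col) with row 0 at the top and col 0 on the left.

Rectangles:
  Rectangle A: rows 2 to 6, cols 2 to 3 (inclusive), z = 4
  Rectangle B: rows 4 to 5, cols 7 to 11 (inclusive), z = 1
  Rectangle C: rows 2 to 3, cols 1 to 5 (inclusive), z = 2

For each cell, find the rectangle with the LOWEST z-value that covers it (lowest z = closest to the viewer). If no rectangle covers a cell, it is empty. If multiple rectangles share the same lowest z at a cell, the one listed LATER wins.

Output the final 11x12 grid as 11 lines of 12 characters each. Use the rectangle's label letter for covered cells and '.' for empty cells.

............
............
.CCCCC......
.CCCCC......
..AA...BBBBB
..AA...BBBBB
..AA........
............
............
............
............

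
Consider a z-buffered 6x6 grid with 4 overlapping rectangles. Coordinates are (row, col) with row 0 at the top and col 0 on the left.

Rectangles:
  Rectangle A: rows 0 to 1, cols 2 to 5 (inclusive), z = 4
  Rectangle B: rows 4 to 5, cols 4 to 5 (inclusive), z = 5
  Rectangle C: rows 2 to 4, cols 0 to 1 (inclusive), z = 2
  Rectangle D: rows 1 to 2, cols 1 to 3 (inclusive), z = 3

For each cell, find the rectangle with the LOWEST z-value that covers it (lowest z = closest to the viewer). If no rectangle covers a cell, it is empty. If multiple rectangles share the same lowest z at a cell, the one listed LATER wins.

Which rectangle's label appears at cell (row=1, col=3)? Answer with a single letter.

Check cell (1,3):
  A: rows 0-1 cols 2-5 z=4 -> covers; best now A (z=4)
  B: rows 4-5 cols 4-5 -> outside (row miss)
  C: rows 2-4 cols 0-1 -> outside (row miss)
  D: rows 1-2 cols 1-3 z=3 -> covers; best now D (z=3)
Winner: D at z=3

Answer: D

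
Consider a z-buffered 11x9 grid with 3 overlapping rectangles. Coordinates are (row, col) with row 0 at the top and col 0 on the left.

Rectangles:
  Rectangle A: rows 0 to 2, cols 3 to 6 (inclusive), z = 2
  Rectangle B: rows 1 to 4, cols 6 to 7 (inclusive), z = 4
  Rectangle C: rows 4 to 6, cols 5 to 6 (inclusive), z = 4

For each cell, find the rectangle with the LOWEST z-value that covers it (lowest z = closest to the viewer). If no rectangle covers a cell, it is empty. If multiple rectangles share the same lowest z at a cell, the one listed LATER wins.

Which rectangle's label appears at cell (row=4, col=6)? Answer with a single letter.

Answer: C

Derivation:
Check cell (4,6):
  A: rows 0-2 cols 3-6 -> outside (row miss)
  B: rows 1-4 cols 6-7 z=4 -> covers; best now B (z=4)
  C: rows 4-6 cols 5-6 z=4 -> covers; best now C (z=4)
Winner: C at z=4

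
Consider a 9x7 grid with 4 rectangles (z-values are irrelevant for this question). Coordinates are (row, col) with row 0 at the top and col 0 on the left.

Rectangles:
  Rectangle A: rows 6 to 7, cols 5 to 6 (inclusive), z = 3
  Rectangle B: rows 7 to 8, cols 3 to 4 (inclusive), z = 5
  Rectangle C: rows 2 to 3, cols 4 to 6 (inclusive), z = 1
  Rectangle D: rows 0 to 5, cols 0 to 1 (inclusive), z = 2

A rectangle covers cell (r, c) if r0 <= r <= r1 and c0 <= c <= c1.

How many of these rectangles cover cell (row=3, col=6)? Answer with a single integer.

Answer: 1

Derivation:
Check cell (3,6):
  A: rows 6-7 cols 5-6 -> outside (row miss)
  B: rows 7-8 cols 3-4 -> outside (row miss)
  C: rows 2-3 cols 4-6 -> covers
  D: rows 0-5 cols 0-1 -> outside (col miss)
Count covering = 1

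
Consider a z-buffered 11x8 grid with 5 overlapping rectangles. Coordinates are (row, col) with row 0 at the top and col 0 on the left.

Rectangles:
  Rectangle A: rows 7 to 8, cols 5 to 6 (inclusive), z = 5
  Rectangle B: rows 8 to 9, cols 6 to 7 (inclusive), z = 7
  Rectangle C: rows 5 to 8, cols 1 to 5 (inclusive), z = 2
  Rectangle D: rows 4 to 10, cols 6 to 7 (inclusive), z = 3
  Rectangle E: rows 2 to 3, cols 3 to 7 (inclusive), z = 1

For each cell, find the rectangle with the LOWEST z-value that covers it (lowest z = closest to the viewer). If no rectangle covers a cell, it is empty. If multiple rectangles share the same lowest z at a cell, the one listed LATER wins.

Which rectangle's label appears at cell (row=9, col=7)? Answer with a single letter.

Answer: D

Derivation:
Check cell (9,7):
  A: rows 7-8 cols 5-6 -> outside (row miss)
  B: rows 8-9 cols 6-7 z=7 -> covers; best now B (z=7)
  C: rows 5-8 cols 1-5 -> outside (row miss)
  D: rows 4-10 cols 6-7 z=3 -> covers; best now D (z=3)
  E: rows 2-3 cols 3-7 -> outside (row miss)
Winner: D at z=3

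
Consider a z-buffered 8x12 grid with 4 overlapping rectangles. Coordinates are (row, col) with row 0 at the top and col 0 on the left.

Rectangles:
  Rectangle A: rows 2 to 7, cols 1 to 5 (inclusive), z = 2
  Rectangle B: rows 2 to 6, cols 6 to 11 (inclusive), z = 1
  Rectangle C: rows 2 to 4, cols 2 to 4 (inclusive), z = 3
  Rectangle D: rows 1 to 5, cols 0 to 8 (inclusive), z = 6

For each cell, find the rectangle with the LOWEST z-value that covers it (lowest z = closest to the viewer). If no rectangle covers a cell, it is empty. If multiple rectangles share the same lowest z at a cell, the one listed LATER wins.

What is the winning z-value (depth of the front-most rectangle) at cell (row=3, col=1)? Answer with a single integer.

Answer: 2

Derivation:
Check cell (3,1):
  A: rows 2-7 cols 1-5 z=2 -> covers; best now A (z=2)
  B: rows 2-6 cols 6-11 -> outside (col miss)
  C: rows 2-4 cols 2-4 -> outside (col miss)
  D: rows 1-5 cols 0-8 z=6 -> covers; best now A (z=2)
Winner: A at z=2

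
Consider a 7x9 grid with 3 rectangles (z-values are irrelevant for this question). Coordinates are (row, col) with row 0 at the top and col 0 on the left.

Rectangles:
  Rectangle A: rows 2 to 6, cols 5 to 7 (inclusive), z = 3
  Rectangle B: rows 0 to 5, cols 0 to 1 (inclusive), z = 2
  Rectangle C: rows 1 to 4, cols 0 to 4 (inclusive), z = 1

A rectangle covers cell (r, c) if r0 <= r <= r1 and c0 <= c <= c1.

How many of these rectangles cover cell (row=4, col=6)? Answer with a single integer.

Check cell (4,6):
  A: rows 2-6 cols 5-7 -> covers
  B: rows 0-5 cols 0-1 -> outside (col miss)
  C: rows 1-4 cols 0-4 -> outside (col miss)
Count covering = 1

Answer: 1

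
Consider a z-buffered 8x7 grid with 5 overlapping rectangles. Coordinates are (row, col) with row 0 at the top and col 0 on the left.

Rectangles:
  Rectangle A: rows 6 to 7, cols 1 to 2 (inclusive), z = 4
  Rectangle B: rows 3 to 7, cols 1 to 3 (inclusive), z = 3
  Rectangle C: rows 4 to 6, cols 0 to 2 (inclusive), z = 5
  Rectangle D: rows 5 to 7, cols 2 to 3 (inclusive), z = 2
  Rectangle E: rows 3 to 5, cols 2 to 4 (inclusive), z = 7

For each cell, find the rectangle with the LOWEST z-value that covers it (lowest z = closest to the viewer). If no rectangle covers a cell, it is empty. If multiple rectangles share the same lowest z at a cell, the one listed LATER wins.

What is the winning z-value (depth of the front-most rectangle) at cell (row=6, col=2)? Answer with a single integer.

Answer: 2

Derivation:
Check cell (6,2):
  A: rows 6-7 cols 1-2 z=4 -> covers; best now A (z=4)
  B: rows 3-7 cols 1-3 z=3 -> covers; best now B (z=3)
  C: rows 4-6 cols 0-2 z=5 -> covers; best now B (z=3)
  D: rows 5-7 cols 2-3 z=2 -> covers; best now D (z=2)
  E: rows 3-5 cols 2-4 -> outside (row miss)
Winner: D at z=2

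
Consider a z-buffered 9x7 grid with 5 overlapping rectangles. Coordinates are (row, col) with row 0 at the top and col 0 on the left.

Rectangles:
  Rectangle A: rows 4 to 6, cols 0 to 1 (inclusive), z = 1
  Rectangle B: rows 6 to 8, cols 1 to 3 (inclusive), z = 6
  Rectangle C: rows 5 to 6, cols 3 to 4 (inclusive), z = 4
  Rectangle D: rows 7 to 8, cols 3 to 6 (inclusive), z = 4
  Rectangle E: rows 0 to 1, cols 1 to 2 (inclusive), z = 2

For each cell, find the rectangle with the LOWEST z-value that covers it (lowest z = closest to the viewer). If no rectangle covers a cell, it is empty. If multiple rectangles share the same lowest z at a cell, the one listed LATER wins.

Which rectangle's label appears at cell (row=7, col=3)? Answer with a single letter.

Answer: D

Derivation:
Check cell (7,3):
  A: rows 4-6 cols 0-1 -> outside (row miss)
  B: rows 6-8 cols 1-3 z=6 -> covers; best now B (z=6)
  C: rows 5-6 cols 3-4 -> outside (row miss)
  D: rows 7-8 cols 3-6 z=4 -> covers; best now D (z=4)
  E: rows 0-1 cols 1-2 -> outside (row miss)
Winner: D at z=4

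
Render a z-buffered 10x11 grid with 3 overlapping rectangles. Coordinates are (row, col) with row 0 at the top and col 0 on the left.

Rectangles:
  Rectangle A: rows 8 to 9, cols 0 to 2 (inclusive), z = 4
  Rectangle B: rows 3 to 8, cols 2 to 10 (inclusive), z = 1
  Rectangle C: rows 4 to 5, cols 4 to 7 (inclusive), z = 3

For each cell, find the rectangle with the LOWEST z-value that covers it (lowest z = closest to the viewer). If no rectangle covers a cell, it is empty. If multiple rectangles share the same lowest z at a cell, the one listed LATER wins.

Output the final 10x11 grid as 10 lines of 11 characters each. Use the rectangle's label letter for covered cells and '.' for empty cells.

...........
...........
...........
..BBBBBBBBB
..BBBBBBBBB
..BBBBBBBBB
..BBBBBBBBB
..BBBBBBBBB
AABBBBBBBBB
AAA........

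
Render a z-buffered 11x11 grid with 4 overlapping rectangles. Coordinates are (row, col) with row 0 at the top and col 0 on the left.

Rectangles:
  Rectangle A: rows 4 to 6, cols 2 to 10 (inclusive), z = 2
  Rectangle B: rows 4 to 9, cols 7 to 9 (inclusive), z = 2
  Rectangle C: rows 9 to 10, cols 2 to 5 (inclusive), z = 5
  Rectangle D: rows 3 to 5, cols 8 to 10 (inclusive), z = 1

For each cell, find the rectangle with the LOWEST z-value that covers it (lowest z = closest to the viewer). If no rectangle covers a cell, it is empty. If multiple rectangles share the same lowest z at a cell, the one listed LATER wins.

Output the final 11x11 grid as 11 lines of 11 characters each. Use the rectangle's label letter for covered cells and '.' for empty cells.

...........
...........
...........
........DDD
..AAAAABDDD
..AAAAABDDD
..AAAAABBBA
.......BBB.
.......BBB.
..CCCC.BBB.
..CCCC.....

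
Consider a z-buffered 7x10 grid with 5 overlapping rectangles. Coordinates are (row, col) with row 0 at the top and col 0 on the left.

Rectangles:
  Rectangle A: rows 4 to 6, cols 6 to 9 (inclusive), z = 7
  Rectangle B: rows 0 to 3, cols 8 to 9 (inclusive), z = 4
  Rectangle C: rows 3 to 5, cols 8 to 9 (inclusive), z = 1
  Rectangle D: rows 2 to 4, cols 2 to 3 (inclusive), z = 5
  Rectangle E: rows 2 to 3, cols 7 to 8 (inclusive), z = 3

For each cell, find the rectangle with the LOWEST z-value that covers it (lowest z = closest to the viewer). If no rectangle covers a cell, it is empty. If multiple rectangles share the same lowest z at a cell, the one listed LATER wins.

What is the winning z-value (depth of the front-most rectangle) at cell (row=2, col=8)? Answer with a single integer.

Answer: 3

Derivation:
Check cell (2,8):
  A: rows 4-6 cols 6-9 -> outside (row miss)
  B: rows 0-3 cols 8-9 z=4 -> covers; best now B (z=4)
  C: rows 3-5 cols 8-9 -> outside (row miss)
  D: rows 2-4 cols 2-3 -> outside (col miss)
  E: rows 2-3 cols 7-8 z=3 -> covers; best now E (z=3)
Winner: E at z=3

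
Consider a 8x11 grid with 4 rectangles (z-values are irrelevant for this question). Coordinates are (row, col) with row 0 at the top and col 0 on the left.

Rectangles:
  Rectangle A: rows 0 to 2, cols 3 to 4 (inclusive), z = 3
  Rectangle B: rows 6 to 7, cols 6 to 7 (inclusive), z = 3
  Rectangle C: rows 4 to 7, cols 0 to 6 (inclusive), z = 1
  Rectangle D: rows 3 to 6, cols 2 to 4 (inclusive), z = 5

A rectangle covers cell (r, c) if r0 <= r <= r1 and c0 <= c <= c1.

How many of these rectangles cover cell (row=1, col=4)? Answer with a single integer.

Answer: 1

Derivation:
Check cell (1,4):
  A: rows 0-2 cols 3-4 -> covers
  B: rows 6-7 cols 6-7 -> outside (row miss)
  C: rows 4-7 cols 0-6 -> outside (row miss)
  D: rows 3-6 cols 2-4 -> outside (row miss)
Count covering = 1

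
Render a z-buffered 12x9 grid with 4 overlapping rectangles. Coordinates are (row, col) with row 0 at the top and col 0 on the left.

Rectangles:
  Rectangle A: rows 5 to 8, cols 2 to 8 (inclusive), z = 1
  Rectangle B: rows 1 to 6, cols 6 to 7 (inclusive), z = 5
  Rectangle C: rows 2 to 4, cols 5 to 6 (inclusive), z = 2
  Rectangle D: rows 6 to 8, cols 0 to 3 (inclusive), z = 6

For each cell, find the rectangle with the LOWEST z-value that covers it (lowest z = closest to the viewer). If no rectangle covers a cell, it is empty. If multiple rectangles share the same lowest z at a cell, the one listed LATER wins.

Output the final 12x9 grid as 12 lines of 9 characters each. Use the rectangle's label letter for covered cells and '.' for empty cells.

.........
......BB.
.....CCB.
.....CCB.
.....CCB.
..AAAAAAA
DDAAAAAAA
DDAAAAAAA
DDAAAAAAA
.........
.........
.........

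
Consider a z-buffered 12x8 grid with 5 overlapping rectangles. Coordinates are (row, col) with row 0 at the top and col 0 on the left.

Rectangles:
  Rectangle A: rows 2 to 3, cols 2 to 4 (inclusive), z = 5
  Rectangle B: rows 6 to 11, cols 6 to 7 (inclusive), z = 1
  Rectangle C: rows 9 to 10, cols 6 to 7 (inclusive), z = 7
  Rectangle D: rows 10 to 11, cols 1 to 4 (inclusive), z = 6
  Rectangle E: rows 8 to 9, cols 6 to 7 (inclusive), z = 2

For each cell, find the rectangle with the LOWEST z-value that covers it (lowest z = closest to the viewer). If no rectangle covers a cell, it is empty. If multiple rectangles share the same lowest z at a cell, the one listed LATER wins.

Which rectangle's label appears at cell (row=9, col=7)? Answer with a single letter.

Answer: B

Derivation:
Check cell (9,7):
  A: rows 2-3 cols 2-4 -> outside (row miss)
  B: rows 6-11 cols 6-7 z=1 -> covers; best now B (z=1)
  C: rows 9-10 cols 6-7 z=7 -> covers; best now B (z=1)
  D: rows 10-11 cols 1-4 -> outside (row miss)
  E: rows 8-9 cols 6-7 z=2 -> covers; best now B (z=1)
Winner: B at z=1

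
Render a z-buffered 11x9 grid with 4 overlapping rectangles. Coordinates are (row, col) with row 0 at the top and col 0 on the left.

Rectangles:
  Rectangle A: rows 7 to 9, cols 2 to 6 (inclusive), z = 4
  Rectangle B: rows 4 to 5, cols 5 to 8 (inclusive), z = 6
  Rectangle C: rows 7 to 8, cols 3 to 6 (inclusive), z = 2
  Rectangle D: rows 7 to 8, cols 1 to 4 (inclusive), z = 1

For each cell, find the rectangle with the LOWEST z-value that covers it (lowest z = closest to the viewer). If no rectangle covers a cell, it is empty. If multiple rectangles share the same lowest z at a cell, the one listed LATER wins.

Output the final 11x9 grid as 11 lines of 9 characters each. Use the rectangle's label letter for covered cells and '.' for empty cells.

.........
.........
.........
.........
.....BBBB
.....BBBB
.........
.DDDDCC..
.DDDDCC..
..AAAAA..
.........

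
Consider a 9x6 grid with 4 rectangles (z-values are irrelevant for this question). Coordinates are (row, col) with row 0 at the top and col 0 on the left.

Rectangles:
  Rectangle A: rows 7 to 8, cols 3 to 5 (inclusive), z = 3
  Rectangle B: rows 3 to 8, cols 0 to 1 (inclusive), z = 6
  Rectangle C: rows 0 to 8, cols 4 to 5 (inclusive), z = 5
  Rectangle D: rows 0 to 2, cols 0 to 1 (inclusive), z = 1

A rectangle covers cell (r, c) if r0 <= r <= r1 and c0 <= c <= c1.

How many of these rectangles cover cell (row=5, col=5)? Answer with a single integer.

Check cell (5,5):
  A: rows 7-8 cols 3-5 -> outside (row miss)
  B: rows 3-8 cols 0-1 -> outside (col miss)
  C: rows 0-8 cols 4-5 -> covers
  D: rows 0-2 cols 0-1 -> outside (row miss)
Count covering = 1

Answer: 1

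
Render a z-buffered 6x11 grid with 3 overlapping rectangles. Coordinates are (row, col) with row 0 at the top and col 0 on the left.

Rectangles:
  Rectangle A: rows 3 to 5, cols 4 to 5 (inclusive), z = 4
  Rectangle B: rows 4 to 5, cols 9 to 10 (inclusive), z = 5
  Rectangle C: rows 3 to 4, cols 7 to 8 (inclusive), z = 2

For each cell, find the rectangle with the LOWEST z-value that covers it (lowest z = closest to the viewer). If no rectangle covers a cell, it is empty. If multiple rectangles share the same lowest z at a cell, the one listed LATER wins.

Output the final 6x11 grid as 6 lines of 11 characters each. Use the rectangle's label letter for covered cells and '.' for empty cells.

...........
...........
...........
....AA.CC..
....AA.CCBB
....AA...BB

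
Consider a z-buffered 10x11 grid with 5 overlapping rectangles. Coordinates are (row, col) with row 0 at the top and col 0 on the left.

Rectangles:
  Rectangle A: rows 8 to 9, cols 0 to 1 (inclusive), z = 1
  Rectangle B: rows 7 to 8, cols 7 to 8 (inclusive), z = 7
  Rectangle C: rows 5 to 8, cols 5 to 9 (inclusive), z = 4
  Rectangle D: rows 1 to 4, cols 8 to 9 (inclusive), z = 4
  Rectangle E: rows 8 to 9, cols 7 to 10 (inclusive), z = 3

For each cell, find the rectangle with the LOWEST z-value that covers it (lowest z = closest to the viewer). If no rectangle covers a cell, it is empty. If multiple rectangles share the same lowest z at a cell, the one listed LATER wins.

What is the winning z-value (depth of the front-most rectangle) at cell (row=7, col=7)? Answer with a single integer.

Answer: 4

Derivation:
Check cell (7,7):
  A: rows 8-9 cols 0-1 -> outside (row miss)
  B: rows 7-8 cols 7-8 z=7 -> covers; best now B (z=7)
  C: rows 5-8 cols 5-9 z=4 -> covers; best now C (z=4)
  D: rows 1-4 cols 8-9 -> outside (row miss)
  E: rows 8-9 cols 7-10 -> outside (row miss)
Winner: C at z=4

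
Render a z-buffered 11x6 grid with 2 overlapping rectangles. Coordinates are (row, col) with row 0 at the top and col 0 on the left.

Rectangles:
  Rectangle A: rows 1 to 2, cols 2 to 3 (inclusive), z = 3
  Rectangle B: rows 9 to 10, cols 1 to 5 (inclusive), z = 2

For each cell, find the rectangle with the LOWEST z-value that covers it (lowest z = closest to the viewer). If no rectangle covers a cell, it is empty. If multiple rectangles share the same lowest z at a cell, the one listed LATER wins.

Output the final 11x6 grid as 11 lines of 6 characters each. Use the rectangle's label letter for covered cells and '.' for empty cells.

......
..AA..
..AA..
......
......
......
......
......
......
.BBBBB
.BBBBB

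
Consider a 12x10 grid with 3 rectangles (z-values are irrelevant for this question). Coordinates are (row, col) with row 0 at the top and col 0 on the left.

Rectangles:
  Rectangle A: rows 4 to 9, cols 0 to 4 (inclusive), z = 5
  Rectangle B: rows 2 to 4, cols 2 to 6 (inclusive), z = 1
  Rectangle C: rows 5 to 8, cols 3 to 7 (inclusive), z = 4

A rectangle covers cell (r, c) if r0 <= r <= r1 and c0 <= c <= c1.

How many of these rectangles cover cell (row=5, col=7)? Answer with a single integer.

Answer: 1

Derivation:
Check cell (5,7):
  A: rows 4-9 cols 0-4 -> outside (col miss)
  B: rows 2-4 cols 2-6 -> outside (row miss)
  C: rows 5-8 cols 3-7 -> covers
Count covering = 1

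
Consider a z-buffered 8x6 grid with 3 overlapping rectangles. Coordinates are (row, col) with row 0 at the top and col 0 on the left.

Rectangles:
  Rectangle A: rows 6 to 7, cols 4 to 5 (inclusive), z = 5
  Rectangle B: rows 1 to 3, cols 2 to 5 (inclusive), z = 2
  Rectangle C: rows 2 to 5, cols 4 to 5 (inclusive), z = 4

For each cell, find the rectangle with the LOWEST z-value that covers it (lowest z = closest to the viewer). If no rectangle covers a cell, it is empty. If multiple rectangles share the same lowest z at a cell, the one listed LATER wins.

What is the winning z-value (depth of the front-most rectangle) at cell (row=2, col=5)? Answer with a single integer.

Check cell (2,5):
  A: rows 6-7 cols 4-5 -> outside (row miss)
  B: rows 1-3 cols 2-5 z=2 -> covers; best now B (z=2)
  C: rows 2-5 cols 4-5 z=4 -> covers; best now B (z=2)
Winner: B at z=2

Answer: 2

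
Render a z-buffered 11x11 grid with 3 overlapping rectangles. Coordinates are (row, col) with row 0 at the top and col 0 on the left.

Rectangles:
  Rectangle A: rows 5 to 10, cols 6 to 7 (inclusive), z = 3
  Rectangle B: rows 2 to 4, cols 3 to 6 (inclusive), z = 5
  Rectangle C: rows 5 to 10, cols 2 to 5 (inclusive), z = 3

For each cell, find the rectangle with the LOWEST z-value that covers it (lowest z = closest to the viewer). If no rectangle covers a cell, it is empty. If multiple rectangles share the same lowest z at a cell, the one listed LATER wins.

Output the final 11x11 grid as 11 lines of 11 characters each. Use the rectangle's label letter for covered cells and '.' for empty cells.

...........
...........
...BBBB....
...BBBB....
...BBBB....
..CCCCAA...
..CCCCAA...
..CCCCAA...
..CCCCAA...
..CCCCAA...
..CCCCAA...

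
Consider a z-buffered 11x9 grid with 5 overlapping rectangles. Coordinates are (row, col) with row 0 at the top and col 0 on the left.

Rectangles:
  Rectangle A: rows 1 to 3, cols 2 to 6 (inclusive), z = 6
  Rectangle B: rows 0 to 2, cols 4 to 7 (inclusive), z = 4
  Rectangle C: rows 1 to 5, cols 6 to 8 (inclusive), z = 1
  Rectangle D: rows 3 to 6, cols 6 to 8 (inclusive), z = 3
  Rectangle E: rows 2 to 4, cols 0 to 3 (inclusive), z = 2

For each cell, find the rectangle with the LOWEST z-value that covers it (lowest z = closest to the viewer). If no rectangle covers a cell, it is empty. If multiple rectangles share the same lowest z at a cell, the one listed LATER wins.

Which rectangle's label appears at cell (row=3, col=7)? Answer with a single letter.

Answer: C

Derivation:
Check cell (3,7):
  A: rows 1-3 cols 2-6 -> outside (col miss)
  B: rows 0-2 cols 4-7 -> outside (row miss)
  C: rows 1-5 cols 6-8 z=1 -> covers; best now C (z=1)
  D: rows 3-6 cols 6-8 z=3 -> covers; best now C (z=1)
  E: rows 2-4 cols 0-3 -> outside (col miss)
Winner: C at z=1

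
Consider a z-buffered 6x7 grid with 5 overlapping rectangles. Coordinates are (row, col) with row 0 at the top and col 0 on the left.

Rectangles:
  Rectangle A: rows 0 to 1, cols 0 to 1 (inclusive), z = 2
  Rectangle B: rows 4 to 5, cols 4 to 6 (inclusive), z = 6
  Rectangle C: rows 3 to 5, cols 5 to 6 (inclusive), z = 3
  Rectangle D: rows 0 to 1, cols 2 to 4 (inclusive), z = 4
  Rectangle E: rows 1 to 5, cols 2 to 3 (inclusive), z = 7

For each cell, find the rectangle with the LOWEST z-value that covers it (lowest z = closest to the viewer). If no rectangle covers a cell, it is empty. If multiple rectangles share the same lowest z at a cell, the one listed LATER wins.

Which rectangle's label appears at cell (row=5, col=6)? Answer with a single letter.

Check cell (5,6):
  A: rows 0-1 cols 0-1 -> outside (row miss)
  B: rows 4-5 cols 4-6 z=6 -> covers; best now B (z=6)
  C: rows 3-5 cols 5-6 z=3 -> covers; best now C (z=3)
  D: rows 0-1 cols 2-4 -> outside (row miss)
  E: rows 1-5 cols 2-3 -> outside (col miss)
Winner: C at z=3

Answer: C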